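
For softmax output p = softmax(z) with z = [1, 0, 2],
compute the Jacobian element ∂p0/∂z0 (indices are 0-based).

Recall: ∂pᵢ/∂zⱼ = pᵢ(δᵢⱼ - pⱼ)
∂p0/∂z0 = 0.1848

p = softmax(z) = [0.2447, 0.09003, 0.6652]
p0 = 0.2447

∂p0/∂z0 = p0(1 - p0) = 0.2447 × (1 - 0.2447) = 0.1848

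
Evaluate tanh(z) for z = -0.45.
-0.4219

tanh(-0.45) = (e^(-0.45) - e^(0.45))/(e^(-0.45) + e^(0.45)) = -0.4219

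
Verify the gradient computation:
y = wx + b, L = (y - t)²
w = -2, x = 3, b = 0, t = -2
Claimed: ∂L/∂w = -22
Incorrect

y = (-2)(3) + 0 = -6
∂L/∂y = 2(y - t) = 2(-6 - -2) = -8
∂y/∂w = x = 3
∂L/∂w = -8 × 3 = -24

Claimed value: -22
Incorrect: The correct gradient is -24.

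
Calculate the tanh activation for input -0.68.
-0.5915

tanh(-0.68) = (e^(-0.68) - e^(0.68))/(e^(-0.68) + e^(0.68)) = -0.5915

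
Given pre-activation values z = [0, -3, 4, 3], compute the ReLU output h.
h = [0, 0, 4, 3]

ReLU applied element-wise: max(0,0)=0, max(0,-3)=0, max(0,4)=4, max(0,3)=3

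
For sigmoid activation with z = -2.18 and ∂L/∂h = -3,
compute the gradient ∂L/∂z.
∂L/∂z = -0.2737

σ(-2.18) = 0.1016
σ'(-2.18) = σ(-2.18)(1 - σ(-2.18)) = 0.1016 × 0.8984 = 0.09125
∂L/∂z = ∂L/∂h · σ'(z) = -3 × 0.09125 = -0.2737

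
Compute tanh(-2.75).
-0.9919

tanh(-2.75) = (e^(-2.75) - e^(2.75))/(e^(-2.75) + e^(2.75)) = -0.9919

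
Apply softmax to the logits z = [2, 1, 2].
p = [0.4223, 0.1554, 0.4223]

exp(z) = [7.389, 2.718, 7.389]
Sum = 17.5
p = [0.4223, 0.1554, 0.4223]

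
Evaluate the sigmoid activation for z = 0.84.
0.6985

sigmoid(0.84) = 1/(1 + e^(-0.84)) = 1/(1 + 0.4317) = 0.6985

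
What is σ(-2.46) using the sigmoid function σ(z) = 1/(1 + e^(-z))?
0.07871

sigmoid(-2.46) = 1/(1 + e^(2.46)) = 1/(1 + 11.7) = 0.07871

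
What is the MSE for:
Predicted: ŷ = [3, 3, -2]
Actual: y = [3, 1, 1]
MSE = 4.333

MSE = (1/3)((3-3)² + (3-1)² + (-2-1)²) = (1/3)(0 + 4 + 9) = 4.333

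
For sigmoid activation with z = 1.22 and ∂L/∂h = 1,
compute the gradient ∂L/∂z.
∂L/∂z = 0.176

σ(1.22) = 0.7721
σ'(1.22) = σ(1.22)(1 - σ(1.22)) = 0.7721 × 0.2279 = 0.176
∂L/∂z = ∂L/∂h · σ'(z) = 1 × 0.176 = 0.176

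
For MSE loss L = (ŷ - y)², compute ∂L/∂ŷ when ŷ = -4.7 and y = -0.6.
∂L/∂ŷ = -8.2

∂L/∂ŷ = 2(ŷ - y) = 2(-4.7 - -0.6) = 2(-4.1) = -8.2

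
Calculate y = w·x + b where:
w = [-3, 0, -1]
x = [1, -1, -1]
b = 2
y = 0

y = (-3)(1) + (0)(-1) + (-1)(-1) + 2 = 0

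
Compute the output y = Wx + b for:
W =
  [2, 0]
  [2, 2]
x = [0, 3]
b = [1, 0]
y = [1, 6]

Wx = [2×0 + 0×3, 2×0 + 2×3]
   = [0, 6]
y = Wx + b = [0 + 1, 6 + 0] = [1, 6]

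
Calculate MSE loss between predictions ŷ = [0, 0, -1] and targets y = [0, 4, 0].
MSE = 5.667

MSE = (1/3)((0-0)² + (0-4)² + (-1-0)²) = (1/3)(0 + 16 + 1) = 5.667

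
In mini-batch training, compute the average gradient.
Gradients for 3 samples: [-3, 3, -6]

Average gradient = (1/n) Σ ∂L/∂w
Average gradient = -2

Average = (1/3)(-3 + 3 + -6) = -6/3 = -2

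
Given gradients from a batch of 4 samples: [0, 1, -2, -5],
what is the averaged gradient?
Average gradient = -1.5

Average = (1/4)(0 + 1 + -2 + -5) = -6/4 = -1.5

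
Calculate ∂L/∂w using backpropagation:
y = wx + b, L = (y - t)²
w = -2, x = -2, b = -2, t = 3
∂L/∂w = 4

y = wx + b = (-2)(-2) + -2 = 2
∂L/∂y = 2(y - t) = 2(2 - 3) = -2
∂y/∂w = x = -2
∂L/∂w = ∂L/∂y · ∂y/∂w = -2 × -2 = 4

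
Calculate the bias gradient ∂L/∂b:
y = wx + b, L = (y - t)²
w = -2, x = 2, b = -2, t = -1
∂L/∂b = -10

y = wx + b = (-2)(2) + -2 = -6
∂L/∂y = 2(y - t) = 2(-6 - -1) = -10
∂y/∂b = 1
∂L/∂b = ∂L/∂y · ∂y/∂b = -10 × 1 = -10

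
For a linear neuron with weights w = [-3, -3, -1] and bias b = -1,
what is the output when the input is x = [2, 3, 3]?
y = -19

y = (-3)(2) + (-3)(3) + (-1)(3) + -1 = -19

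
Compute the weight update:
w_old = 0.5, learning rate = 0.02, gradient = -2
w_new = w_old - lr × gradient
w_new = 0.54

w_new = w - η·∂L/∂w = 0.5 - 0.02×(-2) = 0.5 - (-0.04) = 0.54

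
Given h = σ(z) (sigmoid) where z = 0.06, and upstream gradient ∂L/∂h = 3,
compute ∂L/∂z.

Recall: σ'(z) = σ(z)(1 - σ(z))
∂L/∂z = 0.7493

σ(0.06) = 0.515
σ'(0.06) = σ(0.06)(1 - σ(0.06)) = 0.515 × 0.485 = 0.2498
∂L/∂z = ∂L/∂h · σ'(z) = 3 × 0.2498 = 0.7493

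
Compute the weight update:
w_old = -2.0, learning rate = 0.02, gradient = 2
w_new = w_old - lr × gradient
w_new = -2.04

w_new = w - η·∂L/∂w = -2.0 - 0.02×(2) = -2.0 - (0.04) = -2.04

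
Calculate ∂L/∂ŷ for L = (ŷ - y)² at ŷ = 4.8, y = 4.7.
∂L/∂ŷ = 0.2

∂L/∂ŷ = 2(ŷ - y) = 2(4.8 - 4.7) = 2(0.1) = 0.2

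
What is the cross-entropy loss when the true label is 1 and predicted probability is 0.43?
L = 0.844

L = -1·log(0.43) - 0·log(0.57) = -log(0.43) = 0.844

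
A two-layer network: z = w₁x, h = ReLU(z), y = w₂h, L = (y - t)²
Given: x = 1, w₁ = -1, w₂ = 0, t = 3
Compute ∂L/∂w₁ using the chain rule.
∂L/∂w₁ = 0

Forward pass:
z = w₁x = -1×1 = -1
h = ReLU(-1) = 0
y = w₂h = 0×0 = 0

Backward pass:
∂L/∂y = 2(y - t) = 2(0 - 3) = -6
∂y/∂h = w₂ = 0
∂h/∂z = 0 (ReLU derivative)
∂z/∂w₁ = x = 1

∂L/∂w₁ = -6 × 0 × 0 × 1 = 0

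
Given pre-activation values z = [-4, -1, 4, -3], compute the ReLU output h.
h = [0, 0, 4, 0]

ReLU applied element-wise: max(0,-4)=0, max(0,-1)=0, max(0,4)=4, max(0,-3)=0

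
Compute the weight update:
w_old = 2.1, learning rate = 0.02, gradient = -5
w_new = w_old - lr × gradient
w_new = 2.2

w_new = w - η·∂L/∂w = 2.1 - 0.02×(-5) = 2.1 - (-0.1) = 2.2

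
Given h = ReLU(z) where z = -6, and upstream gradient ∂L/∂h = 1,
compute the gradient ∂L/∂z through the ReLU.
∂L/∂z = 0

h = ReLU(-6) = 0
Since z < 0: ∂h/∂z = 0
∂L/∂z = ∂L/∂h · ∂h/∂z = 1 × 0 = 0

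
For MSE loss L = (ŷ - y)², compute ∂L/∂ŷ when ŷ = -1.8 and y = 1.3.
∂L/∂ŷ = -6.2

∂L/∂ŷ = 2(ŷ - y) = 2(-1.8 - 1.3) = 2(-3.1) = -6.2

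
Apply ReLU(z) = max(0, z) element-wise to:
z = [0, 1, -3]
h = [0, 1, 0]

ReLU applied element-wise: max(0,0)=0, max(0,1)=1, max(0,-3)=0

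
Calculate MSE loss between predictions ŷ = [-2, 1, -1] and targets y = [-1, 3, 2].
MSE = 4.667

MSE = (1/3)((-2--1)² + (1-3)² + (-1-2)²) = (1/3)(1 + 4 + 9) = 4.667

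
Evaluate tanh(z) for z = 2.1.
0.9705

tanh(2.1) = (e^(2.1) - e^(-2.1))/(e^(2.1) + e^(-2.1)) = 0.9705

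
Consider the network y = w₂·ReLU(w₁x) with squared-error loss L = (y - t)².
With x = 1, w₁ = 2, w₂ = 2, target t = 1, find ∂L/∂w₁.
∂L/∂w₁ = 12

Forward pass:
z = w₁x = 2×1 = 2
h = ReLU(2) = 2
y = w₂h = 2×2 = 4

Backward pass:
∂L/∂y = 2(y - t) = 2(4 - 1) = 6
∂y/∂h = w₂ = 2
∂h/∂z = 1 (ReLU derivative)
∂z/∂w₁ = x = 1

∂L/∂w₁ = 6 × 2 × 1 × 1 = 12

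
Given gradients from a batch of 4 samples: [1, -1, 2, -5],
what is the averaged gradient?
Average gradient = -0.75

Average = (1/4)(1 + -1 + 2 + -5) = -3/4 = -0.75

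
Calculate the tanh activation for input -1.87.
-0.9536

tanh(-1.87) = (e^(-1.87) - e^(1.87))/(e^(-1.87) + e^(1.87)) = -0.9536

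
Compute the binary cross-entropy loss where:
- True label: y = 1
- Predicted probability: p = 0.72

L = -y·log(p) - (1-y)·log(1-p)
L = 0.3285

L = -1·log(0.72) - 0·log(0.28) = -log(0.72) = 0.3285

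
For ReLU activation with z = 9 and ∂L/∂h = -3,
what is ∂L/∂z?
∂L/∂z = -3

h = ReLU(9) = 9
Since z > 0: ∂h/∂z = 1
∂L/∂z = ∂L/∂h · ∂h/∂z = -3 × 1 = -3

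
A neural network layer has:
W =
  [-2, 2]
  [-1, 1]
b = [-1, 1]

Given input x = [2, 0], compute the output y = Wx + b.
y = [-5, -1]

Wx = [-2×2 + 2×0, -1×2 + 1×0]
   = [-4, -2]
y = Wx + b = [-4 + -1, -2 + 1] = [-5, -1]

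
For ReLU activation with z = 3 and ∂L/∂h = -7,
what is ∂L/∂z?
∂L/∂z = -7

h = ReLU(3) = 3
Since z > 0: ∂h/∂z = 1
∂L/∂z = ∂L/∂h · ∂h/∂z = -7 × 1 = -7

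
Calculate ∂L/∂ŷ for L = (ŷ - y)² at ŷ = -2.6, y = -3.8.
∂L/∂ŷ = 2.4

∂L/∂ŷ = 2(ŷ - y) = 2(-2.6 - -3.8) = 2(1.2) = 2.4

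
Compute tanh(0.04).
0.03998

tanh(0.04) = (e^(0.04) - e^(-0.04))/(e^(0.04) + e^(-0.04)) = 0.03998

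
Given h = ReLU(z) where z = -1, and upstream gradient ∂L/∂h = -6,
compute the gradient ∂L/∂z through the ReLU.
∂L/∂z = 0

h = ReLU(-1) = 0
Since z < 0: ∂h/∂z = 0
∂L/∂z = ∂L/∂h · ∂h/∂z = -6 × 0 = 0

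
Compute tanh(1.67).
0.9316

tanh(1.67) = (e^(1.67) - e^(-1.67))/(e^(1.67) + e^(-1.67)) = 0.9316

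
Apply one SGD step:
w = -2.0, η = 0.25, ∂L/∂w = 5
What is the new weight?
w_new = -3.25

w_new = w - η·∂L/∂w = -2.0 - 0.25×(5) = -2.0 - (1.25) = -3.25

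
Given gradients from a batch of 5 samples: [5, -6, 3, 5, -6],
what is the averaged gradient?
Average gradient = 0.2

Average = (1/5)(5 + -6 + 3 + 5 + -6) = 1/5 = 0.2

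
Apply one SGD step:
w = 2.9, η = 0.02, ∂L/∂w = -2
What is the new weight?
w_new = 2.94

w_new = w - η·∂L/∂w = 2.9 - 0.02×(-2) = 2.9 - (-0.04) = 2.94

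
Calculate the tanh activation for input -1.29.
-0.8591

tanh(-1.29) = (e^(-1.29) - e^(1.29))/(e^(-1.29) + e^(1.29)) = -0.8591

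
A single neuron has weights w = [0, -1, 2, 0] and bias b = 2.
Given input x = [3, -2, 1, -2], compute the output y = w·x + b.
y = 6

y = (0)(3) + (-1)(-2) + (2)(1) + (0)(-2) + 2 = 6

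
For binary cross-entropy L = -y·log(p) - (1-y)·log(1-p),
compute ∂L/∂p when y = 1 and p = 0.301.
∂L/∂p = -3.322

∂L/∂p = -y/p + (1-y)/(1-p) = -1/0.301 + 0 = -3.322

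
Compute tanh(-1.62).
-0.9246

tanh(-1.62) = (e^(-1.62) - e^(1.62))/(e^(-1.62) + e^(1.62)) = -0.9246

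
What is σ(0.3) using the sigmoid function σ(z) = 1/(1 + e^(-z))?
0.5744

sigmoid(0.3) = 1/(1 + e^(-0.3)) = 1/(1 + 0.7408) = 0.5744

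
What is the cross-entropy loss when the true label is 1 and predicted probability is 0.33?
L = 1.109

L = -1·log(0.33) - 0·log(0.67) = -log(0.33) = 1.109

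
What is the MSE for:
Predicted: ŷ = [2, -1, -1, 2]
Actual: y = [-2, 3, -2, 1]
MSE = 8.5

MSE = (1/4)((2--2)² + (-1-3)² + (-1--2)² + (2-1)²) = (1/4)(16 + 16 + 1 + 1) = 8.5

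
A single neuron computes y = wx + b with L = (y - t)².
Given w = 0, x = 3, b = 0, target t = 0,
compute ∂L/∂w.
∂L/∂w = 0

y = wx + b = (0)(3) + 0 = 0
∂L/∂y = 2(y - t) = 2(0 - 0) = 0
∂y/∂w = x = 3
∂L/∂w = ∂L/∂y · ∂y/∂w = 0 × 3 = 0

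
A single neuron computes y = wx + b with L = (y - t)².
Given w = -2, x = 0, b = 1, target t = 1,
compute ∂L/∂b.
∂L/∂b = 0

y = wx + b = (-2)(0) + 1 = 1
∂L/∂y = 2(y - t) = 2(1 - 1) = 0
∂y/∂b = 1
∂L/∂b = ∂L/∂y · ∂y/∂b = 0 × 1 = 0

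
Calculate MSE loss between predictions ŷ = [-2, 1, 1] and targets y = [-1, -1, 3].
MSE = 3

MSE = (1/3)((-2--1)² + (1--1)² + (1-3)²) = (1/3)(1 + 4 + 4) = 3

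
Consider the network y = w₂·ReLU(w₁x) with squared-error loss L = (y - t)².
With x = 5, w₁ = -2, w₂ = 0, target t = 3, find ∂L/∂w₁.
∂L/∂w₁ = 0

Forward pass:
z = w₁x = -2×5 = -10
h = ReLU(-10) = 0
y = w₂h = 0×0 = 0

Backward pass:
∂L/∂y = 2(y - t) = 2(0 - 3) = -6
∂y/∂h = w₂ = 0
∂h/∂z = 0 (ReLU derivative)
∂z/∂w₁ = x = 5

∂L/∂w₁ = -6 × 0 × 0 × 5 = 0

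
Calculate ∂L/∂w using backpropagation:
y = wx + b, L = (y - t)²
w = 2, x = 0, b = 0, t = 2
∂L/∂w = 0

y = wx + b = (2)(0) + 0 = 0
∂L/∂y = 2(y - t) = 2(0 - 2) = -4
∂y/∂w = x = 0
∂L/∂w = ∂L/∂y · ∂y/∂w = -4 × 0 = 0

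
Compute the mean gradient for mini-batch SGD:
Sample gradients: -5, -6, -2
Average gradient = -4.333

Average = (1/3)(-5 + -6 + -2) = -13/3 = -4.333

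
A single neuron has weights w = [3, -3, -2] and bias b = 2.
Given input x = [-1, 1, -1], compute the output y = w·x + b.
y = -2

y = (3)(-1) + (-3)(1) + (-2)(-1) + 2 = -2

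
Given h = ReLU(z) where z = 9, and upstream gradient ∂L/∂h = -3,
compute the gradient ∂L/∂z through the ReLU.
∂L/∂z = -3

h = ReLU(9) = 9
Since z > 0: ∂h/∂z = 1
∂L/∂z = ∂L/∂h · ∂h/∂z = -3 × 1 = -3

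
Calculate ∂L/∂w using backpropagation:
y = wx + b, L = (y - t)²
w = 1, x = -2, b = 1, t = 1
∂L/∂w = 8

y = wx + b = (1)(-2) + 1 = -1
∂L/∂y = 2(y - t) = 2(-1 - 1) = -4
∂y/∂w = x = -2
∂L/∂w = ∂L/∂y · ∂y/∂w = -4 × -2 = 8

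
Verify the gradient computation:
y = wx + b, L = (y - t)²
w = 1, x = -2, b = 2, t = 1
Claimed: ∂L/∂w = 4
Correct

y = (1)(-2) + 2 = 0
∂L/∂y = 2(y - t) = 2(0 - 1) = -2
∂y/∂w = x = -2
∂L/∂w = -2 × -2 = 4

Claimed value: 4
Correct: The correct gradient is 4.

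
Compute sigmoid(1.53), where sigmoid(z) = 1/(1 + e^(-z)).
0.822

sigmoid(1.53) = 1/(1 + e^(-1.53)) = 1/(1 + 0.2165) = 0.822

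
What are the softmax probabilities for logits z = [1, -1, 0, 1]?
p = [0.3995, 0.0541, 0.147, 0.3995]

exp(z) = [2.718, 0.3679, 1, 2.718]
Sum = 6.804
p = [0.3995, 0.0541, 0.147, 0.3995]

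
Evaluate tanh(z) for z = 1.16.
0.821

tanh(1.16) = (e^(1.16) - e^(-1.16))/(e^(1.16) + e^(-1.16)) = 0.821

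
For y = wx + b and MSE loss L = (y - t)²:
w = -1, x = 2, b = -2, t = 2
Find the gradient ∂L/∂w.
∂L/∂w = -24

y = wx + b = (-1)(2) + -2 = -4
∂L/∂y = 2(y - t) = 2(-4 - 2) = -12
∂y/∂w = x = 2
∂L/∂w = ∂L/∂y · ∂y/∂w = -12 × 2 = -24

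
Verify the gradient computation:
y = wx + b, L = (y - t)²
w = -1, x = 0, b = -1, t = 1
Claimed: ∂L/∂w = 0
Correct

y = (-1)(0) + -1 = -1
∂L/∂y = 2(y - t) = 2(-1 - 1) = -4
∂y/∂w = x = 0
∂L/∂w = -4 × 0 = 0

Claimed value: 0
Correct: The correct gradient is 0.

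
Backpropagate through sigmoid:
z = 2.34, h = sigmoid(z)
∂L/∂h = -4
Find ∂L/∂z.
∂L/∂z = -0.3206

σ(2.34) = 0.9121
σ'(2.34) = σ(2.34)(1 - σ(2.34)) = 0.9121 × 0.08786 = 0.08014
∂L/∂z = ∂L/∂h · σ'(z) = -4 × 0.08014 = -0.3206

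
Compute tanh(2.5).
0.9866

tanh(2.5) = (e^(2.5) - e^(-2.5))/(e^(2.5) + e^(-2.5)) = 0.9866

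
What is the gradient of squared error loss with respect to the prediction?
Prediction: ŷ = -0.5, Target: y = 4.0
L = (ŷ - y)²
∂L/∂ŷ = -9.0

∂L/∂ŷ = 2(ŷ - y) = 2(-0.5 - 4.0) = 2(-4.5) = -9.0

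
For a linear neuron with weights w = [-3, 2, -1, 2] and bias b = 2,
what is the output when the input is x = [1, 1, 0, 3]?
y = 7

y = (-3)(1) + (2)(1) + (-1)(0) + (2)(3) + 2 = 7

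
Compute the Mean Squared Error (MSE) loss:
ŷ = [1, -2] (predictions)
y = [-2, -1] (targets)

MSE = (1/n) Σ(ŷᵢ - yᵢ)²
MSE = 5

MSE = (1/2)((1--2)² + (-2--1)²) = (1/2)(9 + 1) = 5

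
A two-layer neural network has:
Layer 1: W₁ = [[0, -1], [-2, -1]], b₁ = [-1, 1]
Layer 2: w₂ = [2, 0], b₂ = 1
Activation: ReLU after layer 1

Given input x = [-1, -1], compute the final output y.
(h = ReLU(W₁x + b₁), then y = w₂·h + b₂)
y = 1

Layer 1 pre-activation: z₁ = [0, 4]
After ReLU: h = [0, 4]
Layer 2 output: y = 2×0 + 0×4 + 1 = 1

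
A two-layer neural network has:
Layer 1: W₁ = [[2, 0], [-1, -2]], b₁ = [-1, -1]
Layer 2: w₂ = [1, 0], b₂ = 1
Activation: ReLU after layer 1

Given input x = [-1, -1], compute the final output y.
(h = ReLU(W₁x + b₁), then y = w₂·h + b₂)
y = 1

Layer 1 pre-activation: z₁ = [-3, 2]
After ReLU: h = [0, 2]
Layer 2 output: y = 1×0 + 0×2 + 1 = 1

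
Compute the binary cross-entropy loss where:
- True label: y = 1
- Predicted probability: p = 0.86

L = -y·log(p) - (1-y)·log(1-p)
L = 0.1508

L = -1·log(0.86) - 0·log(0.14) = -log(0.86) = 0.1508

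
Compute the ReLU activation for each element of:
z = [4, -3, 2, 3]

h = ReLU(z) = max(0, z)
h = [4, 0, 2, 3]

ReLU applied element-wise: max(0,4)=4, max(0,-3)=0, max(0,2)=2, max(0,3)=3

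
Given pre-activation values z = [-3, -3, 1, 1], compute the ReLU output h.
h = [0, 0, 1, 1]

ReLU applied element-wise: max(0,-3)=0, max(0,-3)=0, max(0,1)=1, max(0,1)=1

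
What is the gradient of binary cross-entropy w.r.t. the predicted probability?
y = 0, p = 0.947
∂L/∂p = 18.87

∂L/∂p = -y/p + (1-y)/(1-p) = 0 + 1/0.053 = 18.87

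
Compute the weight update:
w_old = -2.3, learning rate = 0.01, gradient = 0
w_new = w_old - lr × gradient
w_new = -2.3

w_new = w - η·∂L/∂w = -2.3 - 0.01×(0) = -2.3 - (0) = -2.3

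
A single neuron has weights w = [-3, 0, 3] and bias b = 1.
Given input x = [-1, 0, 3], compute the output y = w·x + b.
y = 13

y = (-3)(-1) + (0)(0) + (3)(3) + 1 = 13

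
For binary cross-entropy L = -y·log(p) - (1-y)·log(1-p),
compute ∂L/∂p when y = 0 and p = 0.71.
∂L/∂p = 3.448

∂L/∂p = -y/p + (1-y)/(1-p) = 0 + 1/0.29 = 3.448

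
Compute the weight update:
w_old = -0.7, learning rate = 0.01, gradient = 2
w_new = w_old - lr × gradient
w_new = -0.72

w_new = w - η·∂L/∂w = -0.7 - 0.01×(2) = -0.7 - (0.02) = -0.72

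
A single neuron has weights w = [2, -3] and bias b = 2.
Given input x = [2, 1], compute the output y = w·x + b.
y = 3

y = (2)(2) + (-3)(1) + 2 = 3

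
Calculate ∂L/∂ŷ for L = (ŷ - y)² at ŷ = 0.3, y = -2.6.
∂L/∂ŷ = 5.8

∂L/∂ŷ = 2(ŷ - y) = 2(0.3 - -2.6) = 2(2.9) = 5.8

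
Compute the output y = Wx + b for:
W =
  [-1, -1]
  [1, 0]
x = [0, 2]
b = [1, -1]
y = [-1, -1]

Wx = [-1×0 + -1×2, 1×0 + 0×2]
   = [-2, 0]
y = Wx + b = [-2 + 1, 0 + -1] = [-1, -1]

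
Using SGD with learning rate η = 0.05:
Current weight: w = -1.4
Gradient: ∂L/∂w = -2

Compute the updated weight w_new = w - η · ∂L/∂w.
w_new = -1.3

w_new = w - η·∂L/∂w = -1.4 - 0.05×(-2) = -1.4 - (-0.1) = -1.3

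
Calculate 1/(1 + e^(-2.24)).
0.9038

sigmoid(2.24) = 1/(1 + e^(-2.24)) = 1/(1 + 0.1065) = 0.9038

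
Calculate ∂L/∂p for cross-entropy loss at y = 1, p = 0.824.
∂L/∂p = -1.214

∂L/∂p = -y/p + (1-y)/(1-p) = -1/0.824 + 0 = -1.214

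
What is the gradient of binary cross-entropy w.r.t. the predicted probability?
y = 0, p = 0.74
∂L/∂p = 3.846

∂L/∂p = -y/p + (1-y)/(1-p) = 0 + 1/0.26 = 3.846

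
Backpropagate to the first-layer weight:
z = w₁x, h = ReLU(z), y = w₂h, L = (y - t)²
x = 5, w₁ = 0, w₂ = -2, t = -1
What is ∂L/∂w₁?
∂L/∂w₁ = 0

Forward pass:
z = w₁x = 0×5 = 0
h = ReLU(0) = 0
y = w₂h = -2×0 = 0

Backward pass:
∂L/∂y = 2(y - t) = 2(0 - -1) = 2
∂y/∂h = w₂ = -2
∂h/∂z = 0 (ReLU derivative)
∂z/∂w₁ = x = 5

∂L/∂w₁ = 2 × -2 × 0 × 5 = 0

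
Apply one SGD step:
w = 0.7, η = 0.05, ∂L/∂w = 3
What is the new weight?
w_new = 0.55

w_new = w - η·∂L/∂w = 0.7 - 0.05×(3) = 0.7 - (0.15) = 0.55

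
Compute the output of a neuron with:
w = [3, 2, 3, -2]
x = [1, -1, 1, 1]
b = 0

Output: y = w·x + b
y = 2

y = (3)(1) + (2)(-1) + (3)(1) + (-2)(1) + 0 = 2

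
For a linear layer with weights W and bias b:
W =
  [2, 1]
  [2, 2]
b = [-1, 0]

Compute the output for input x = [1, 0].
y = [1, 2]

Wx = [2×1 + 1×0, 2×1 + 2×0]
   = [2, 2]
y = Wx + b = [2 + -1, 2 + 0] = [1, 2]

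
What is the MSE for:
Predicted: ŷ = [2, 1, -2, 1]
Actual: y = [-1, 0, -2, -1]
MSE = 3.5

MSE = (1/4)((2--1)² + (1-0)² + (-2--2)² + (1--1)²) = (1/4)(9 + 1 + 0 + 4) = 3.5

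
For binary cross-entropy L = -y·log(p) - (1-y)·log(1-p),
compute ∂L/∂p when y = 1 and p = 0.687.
∂L/∂p = -1.456

∂L/∂p = -y/p + (1-y)/(1-p) = -1/0.687 + 0 = -1.456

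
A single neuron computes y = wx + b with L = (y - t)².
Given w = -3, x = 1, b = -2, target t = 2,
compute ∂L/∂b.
∂L/∂b = -14

y = wx + b = (-3)(1) + -2 = -5
∂L/∂y = 2(y - t) = 2(-5 - 2) = -14
∂y/∂b = 1
∂L/∂b = ∂L/∂y · ∂y/∂b = -14 × 1 = -14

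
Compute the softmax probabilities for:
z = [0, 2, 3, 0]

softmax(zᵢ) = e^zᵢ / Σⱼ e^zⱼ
p = [0.0339, 0.2507, 0.6815, 0.0339]

exp(z) = [1, 7.389, 20.09, 1]
Sum = 29.47
p = [0.0339, 0.2507, 0.6815, 0.0339]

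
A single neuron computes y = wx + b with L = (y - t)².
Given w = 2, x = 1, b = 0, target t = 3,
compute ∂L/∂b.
∂L/∂b = -2

y = wx + b = (2)(1) + 0 = 2
∂L/∂y = 2(y - t) = 2(2 - 3) = -2
∂y/∂b = 1
∂L/∂b = ∂L/∂y · ∂y/∂b = -2 × 1 = -2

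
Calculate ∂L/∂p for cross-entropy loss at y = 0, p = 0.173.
∂L/∂p = 1.209

∂L/∂p = -y/p + (1-y)/(1-p) = 0 + 1/0.827 = 1.209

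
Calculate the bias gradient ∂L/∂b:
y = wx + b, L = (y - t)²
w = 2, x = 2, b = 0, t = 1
∂L/∂b = 6

y = wx + b = (2)(2) + 0 = 4
∂L/∂y = 2(y - t) = 2(4 - 1) = 6
∂y/∂b = 1
∂L/∂b = ∂L/∂y · ∂y/∂b = 6 × 1 = 6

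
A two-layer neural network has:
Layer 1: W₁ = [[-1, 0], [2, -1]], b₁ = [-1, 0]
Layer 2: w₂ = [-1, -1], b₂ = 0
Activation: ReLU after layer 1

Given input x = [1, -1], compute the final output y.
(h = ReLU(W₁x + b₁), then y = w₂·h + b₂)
y = -3

Layer 1 pre-activation: z₁ = [-2, 3]
After ReLU: h = [0, 3]
Layer 2 output: y = -1×0 + -1×3 + 0 = -3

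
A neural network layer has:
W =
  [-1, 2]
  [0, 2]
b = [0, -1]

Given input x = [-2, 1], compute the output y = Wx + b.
y = [4, 1]

Wx = [-1×-2 + 2×1, 0×-2 + 2×1]
   = [4, 2]
y = Wx + b = [4 + 0, 2 + -1] = [4, 1]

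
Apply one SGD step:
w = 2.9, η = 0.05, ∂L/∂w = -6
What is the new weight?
w_new = 3.2

w_new = w - η·∂L/∂w = 2.9 - 0.05×(-6) = 2.9 - (-0.3) = 3.2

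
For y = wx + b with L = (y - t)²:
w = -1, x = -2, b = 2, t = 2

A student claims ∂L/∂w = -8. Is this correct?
Correct

y = (-1)(-2) + 2 = 4
∂L/∂y = 2(y - t) = 2(4 - 2) = 4
∂y/∂w = x = -2
∂L/∂w = 4 × -2 = -8

Claimed value: -8
Correct: The correct gradient is -8.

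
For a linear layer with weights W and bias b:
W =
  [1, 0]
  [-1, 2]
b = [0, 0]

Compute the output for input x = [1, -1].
y = [1, -3]

Wx = [1×1 + 0×-1, -1×1 + 2×-1]
   = [1, -3]
y = Wx + b = [1 + 0, -3 + 0] = [1, -3]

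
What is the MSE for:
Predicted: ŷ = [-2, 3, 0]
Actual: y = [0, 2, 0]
MSE = 1.667

MSE = (1/3)((-2-0)² + (3-2)² + (0-0)²) = (1/3)(4 + 1 + 0) = 1.667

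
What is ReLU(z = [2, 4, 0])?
h = [2, 4, 0]

ReLU applied element-wise: max(0,2)=2, max(0,4)=4, max(0,0)=0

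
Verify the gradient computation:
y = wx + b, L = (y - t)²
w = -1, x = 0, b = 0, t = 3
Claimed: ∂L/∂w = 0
Correct

y = (-1)(0) + 0 = 0
∂L/∂y = 2(y - t) = 2(0 - 3) = -6
∂y/∂w = x = 0
∂L/∂w = -6 × 0 = 0

Claimed value: 0
Correct: The correct gradient is 0.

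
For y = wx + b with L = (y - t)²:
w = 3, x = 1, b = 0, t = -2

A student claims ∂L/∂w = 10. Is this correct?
Correct

y = (3)(1) + 0 = 3
∂L/∂y = 2(y - t) = 2(3 - -2) = 10
∂y/∂w = x = 1
∂L/∂w = 10 × 1 = 10

Claimed value: 10
Correct: The correct gradient is 10.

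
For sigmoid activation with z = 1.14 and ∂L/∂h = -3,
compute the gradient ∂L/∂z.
∂L/∂z = -0.5508

σ(1.14) = 0.7577
σ'(1.14) = σ(1.14)(1 - σ(1.14)) = 0.7577 × 0.2423 = 0.1836
∂L/∂z = ∂L/∂h · σ'(z) = -3 × 0.1836 = -0.5508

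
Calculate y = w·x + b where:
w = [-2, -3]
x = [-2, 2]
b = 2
y = 0

y = (-2)(-2) + (-3)(2) + 2 = 0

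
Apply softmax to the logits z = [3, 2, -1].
p = [0.7214, 0.2654, 0.0132]

exp(z) = [20.09, 7.389, 0.3679]
Sum = 27.84
p = [0.7214, 0.2654, 0.0132]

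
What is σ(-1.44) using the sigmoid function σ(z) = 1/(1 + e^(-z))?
0.1915

sigmoid(-1.44) = 1/(1 + e^(1.44)) = 1/(1 + 4.221) = 0.1915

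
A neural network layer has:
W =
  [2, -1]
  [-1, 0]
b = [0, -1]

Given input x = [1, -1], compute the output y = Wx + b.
y = [3, -2]

Wx = [2×1 + -1×-1, -1×1 + 0×-1]
   = [3, -1]
y = Wx + b = [3 + 0, -1 + -1] = [3, -2]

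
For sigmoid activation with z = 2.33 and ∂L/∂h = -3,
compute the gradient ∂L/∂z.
∂L/∂z = -0.2424

σ(2.33) = 0.9113
σ'(2.33) = σ(2.33)(1 - σ(2.33)) = 0.9113 × 0.08867 = 0.08081
∂L/∂z = ∂L/∂h · σ'(z) = -3 × 0.08081 = -0.2424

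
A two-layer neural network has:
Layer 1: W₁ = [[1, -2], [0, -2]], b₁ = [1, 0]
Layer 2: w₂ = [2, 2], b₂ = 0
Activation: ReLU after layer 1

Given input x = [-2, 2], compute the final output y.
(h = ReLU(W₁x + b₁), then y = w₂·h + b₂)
y = 0

Layer 1 pre-activation: z₁ = [-5, -4]
After ReLU: h = [0, 0]
Layer 2 output: y = 2×0 + 2×0 + 0 = 0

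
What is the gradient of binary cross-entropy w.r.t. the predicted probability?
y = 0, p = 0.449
∂L/∂p = 1.815

∂L/∂p = -y/p + (1-y)/(1-p) = 0 + 1/0.551 = 1.815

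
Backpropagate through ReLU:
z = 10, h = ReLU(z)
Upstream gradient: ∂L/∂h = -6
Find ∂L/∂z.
∂L/∂z = -6

h = ReLU(10) = 10
Since z > 0: ∂h/∂z = 1
∂L/∂z = ∂L/∂h · ∂h/∂z = -6 × 1 = -6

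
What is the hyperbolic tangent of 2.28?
0.9793

tanh(2.28) = (e^(2.28) - e^(-2.28))/(e^(2.28) + e^(-2.28)) = 0.9793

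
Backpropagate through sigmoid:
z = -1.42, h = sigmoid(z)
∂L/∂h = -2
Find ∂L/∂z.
∂L/∂z = -0.3135

σ(-1.42) = 0.1947
σ'(-1.42) = σ(-1.42)(1 - σ(-1.42)) = 0.1947 × 0.8053 = 0.1568
∂L/∂z = ∂L/∂h · σ'(z) = -2 × 0.1568 = -0.3135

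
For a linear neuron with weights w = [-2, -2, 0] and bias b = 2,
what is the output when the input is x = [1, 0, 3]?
y = 0

y = (-2)(1) + (-2)(0) + (0)(3) + 2 = 0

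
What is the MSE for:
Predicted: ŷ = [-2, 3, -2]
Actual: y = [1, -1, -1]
MSE = 8.667

MSE = (1/3)((-2-1)² + (3--1)² + (-2--1)²) = (1/3)(9 + 16 + 1) = 8.667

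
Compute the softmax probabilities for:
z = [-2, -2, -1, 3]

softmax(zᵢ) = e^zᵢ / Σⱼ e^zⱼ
p = [0.0065, 0.0065, 0.0178, 0.9692]

exp(z) = [0.1353, 0.1353, 0.3679, 20.09]
Sum = 20.72
p = [0.0065, 0.0065, 0.0178, 0.9692]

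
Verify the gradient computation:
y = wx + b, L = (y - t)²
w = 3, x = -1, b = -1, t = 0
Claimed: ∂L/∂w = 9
Incorrect

y = (3)(-1) + -1 = -4
∂L/∂y = 2(y - t) = 2(-4 - 0) = -8
∂y/∂w = x = -1
∂L/∂w = -8 × -1 = 8

Claimed value: 9
Incorrect: The correct gradient is 8.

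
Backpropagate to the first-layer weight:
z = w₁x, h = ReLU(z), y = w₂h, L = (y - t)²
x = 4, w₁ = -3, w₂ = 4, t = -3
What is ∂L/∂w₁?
∂L/∂w₁ = 0

Forward pass:
z = w₁x = -3×4 = -12
h = ReLU(-12) = 0
y = w₂h = 4×0 = 0

Backward pass:
∂L/∂y = 2(y - t) = 2(0 - -3) = 6
∂y/∂h = w₂ = 4
∂h/∂z = 0 (ReLU derivative)
∂z/∂w₁ = x = 4

∂L/∂w₁ = 6 × 4 × 0 × 4 = 0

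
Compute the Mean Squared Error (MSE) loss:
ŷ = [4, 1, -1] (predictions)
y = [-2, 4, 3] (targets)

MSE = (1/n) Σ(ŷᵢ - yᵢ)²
MSE = 20.33

MSE = (1/3)((4--2)² + (1-4)² + (-1-3)²) = (1/3)(36 + 9 + 16) = 20.33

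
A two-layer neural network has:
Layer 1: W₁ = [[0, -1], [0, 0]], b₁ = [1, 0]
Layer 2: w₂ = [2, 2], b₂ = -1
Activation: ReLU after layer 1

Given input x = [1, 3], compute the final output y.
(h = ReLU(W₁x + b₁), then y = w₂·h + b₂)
y = -1

Layer 1 pre-activation: z₁ = [-2, 0]
After ReLU: h = [0, 0]
Layer 2 output: y = 2×0 + 2×0 + -1 = -1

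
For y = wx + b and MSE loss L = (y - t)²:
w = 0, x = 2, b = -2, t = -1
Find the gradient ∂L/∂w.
∂L/∂w = -4

y = wx + b = (0)(2) + -2 = -2
∂L/∂y = 2(y - t) = 2(-2 - -1) = -2
∂y/∂w = x = 2
∂L/∂w = ∂L/∂y · ∂y/∂w = -2 × 2 = -4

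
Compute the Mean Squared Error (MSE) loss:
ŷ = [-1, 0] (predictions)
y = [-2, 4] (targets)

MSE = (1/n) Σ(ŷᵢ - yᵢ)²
MSE = 8.5

MSE = (1/2)((-1--2)² + (0-4)²) = (1/2)(1 + 16) = 8.5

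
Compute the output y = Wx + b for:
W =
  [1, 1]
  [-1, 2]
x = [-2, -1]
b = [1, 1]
y = [-2, 1]

Wx = [1×-2 + 1×-1, -1×-2 + 2×-1]
   = [-3, 0]
y = Wx + b = [-3 + 1, 0 + 1] = [-2, 1]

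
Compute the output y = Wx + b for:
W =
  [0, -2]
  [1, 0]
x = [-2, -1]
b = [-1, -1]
y = [1, -3]

Wx = [0×-2 + -2×-1, 1×-2 + 0×-1]
   = [2, -2]
y = Wx + b = [2 + -1, -2 + -1] = [1, -3]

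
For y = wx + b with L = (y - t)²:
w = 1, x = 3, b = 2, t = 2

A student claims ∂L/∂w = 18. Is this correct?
Correct

y = (1)(3) + 2 = 5
∂L/∂y = 2(y - t) = 2(5 - 2) = 6
∂y/∂w = x = 3
∂L/∂w = 6 × 3 = 18

Claimed value: 18
Correct: The correct gradient is 18.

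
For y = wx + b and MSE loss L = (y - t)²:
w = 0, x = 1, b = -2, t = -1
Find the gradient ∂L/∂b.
∂L/∂b = -2

y = wx + b = (0)(1) + -2 = -2
∂L/∂y = 2(y - t) = 2(-2 - -1) = -2
∂y/∂b = 1
∂L/∂b = ∂L/∂y · ∂y/∂b = -2 × 1 = -2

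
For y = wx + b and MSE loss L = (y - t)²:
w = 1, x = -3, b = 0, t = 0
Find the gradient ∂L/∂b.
∂L/∂b = -6

y = wx + b = (1)(-3) + 0 = -3
∂L/∂y = 2(y - t) = 2(-3 - 0) = -6
∂y/∂b = 1
∂L/∂b = ∂L/∂y · ∂y/∂b = -6 × 1 = -6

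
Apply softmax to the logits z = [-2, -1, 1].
p = [0.042, 0.1142, 0.8438]

exp(z) = [0.1353, 0.3679, 2.718]
Sum = 3.221
p = [0.042, 0.1142, 0.8438]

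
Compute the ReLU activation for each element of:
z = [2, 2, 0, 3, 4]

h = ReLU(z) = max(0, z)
h = [2, 2, 0, 3, 4]

ReLU applied element-wise: max(0,2)=2, max(0,2)=2, max(0,0)=0, max(0,3)=3, max(0,4)=4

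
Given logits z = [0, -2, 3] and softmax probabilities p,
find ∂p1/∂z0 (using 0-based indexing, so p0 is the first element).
∂p1/∂z0 = -0.0003005

p = softmax(z) = [0.04712, 0.006377, 0.9465]
p1 = 0.006377, p0 = 0.04712

∂p1/∂z0 = -p1 × p0 = -0.006377 × 0.04712 = -0.0003005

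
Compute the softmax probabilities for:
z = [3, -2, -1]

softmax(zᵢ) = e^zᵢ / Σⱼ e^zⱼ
p = [0.9756, 0.0066, 0.0179]

exp(z) = [20.09, 0.1353, 0.3679]
Sum = 20.59
p = [0.9756, 0.0066, 0.0179]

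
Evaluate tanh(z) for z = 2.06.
0.968

tanh(2.06) = (e^(2.06) - e^(-2.06))/(e^(2.06) + e^(-2.06)) = 0.968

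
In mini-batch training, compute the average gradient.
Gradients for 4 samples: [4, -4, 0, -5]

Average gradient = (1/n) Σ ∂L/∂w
Average gradient = -1.25

Average = (1/4)(4 + -4 + 0 + -5) = -5/4 = -1.25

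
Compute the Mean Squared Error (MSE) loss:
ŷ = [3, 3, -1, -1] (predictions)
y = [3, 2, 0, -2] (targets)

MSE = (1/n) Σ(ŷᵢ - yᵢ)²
MSE = 0.75

MSE = (1/4)((3-3)² + (3-2)² + (-1-0)² + (-1--2)²) = (1/4)(0 + 1 + 1 + 1) = 0.75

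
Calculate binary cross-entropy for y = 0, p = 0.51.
L = 0.7133

L = -0·log(0.51) - 1·log(0.49) = -log(0.49) = 0.7133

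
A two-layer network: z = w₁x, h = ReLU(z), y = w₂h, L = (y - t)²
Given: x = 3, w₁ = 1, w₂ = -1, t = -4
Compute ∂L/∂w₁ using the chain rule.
∂L/∂w₁ = -6

Forward pass:
z = w₁x = 1×3 = 3
h = ReLU(3) = 3
y = w₂h = -1×3 = -3

Backward pass:
∂L/∂y = 2(y - t) = 2(-3 - -4) = 2
∂y/∂h = w₂ = -1
∂h/∂z = 1 (ReLU derivative)
∂z/∂w₁ = x = 3

∂L/∂w₁ = 2 × -1 × 1 × 3 = -6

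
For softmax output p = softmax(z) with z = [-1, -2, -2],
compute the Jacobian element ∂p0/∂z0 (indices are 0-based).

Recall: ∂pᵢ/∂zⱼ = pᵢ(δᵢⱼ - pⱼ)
∂p0/∂z0 = 0.2442

p = softmax(z) = [0.5761, 0.2119, 0.2119]
p0 = 0.5761

∂p0/∂z0 = p0(1 - p0) = 0.5761 × (1 - 0.5761) = 0.2442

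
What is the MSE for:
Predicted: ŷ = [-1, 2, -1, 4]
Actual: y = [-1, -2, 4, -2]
MSE = 19.25

MSE = (1/4)((-1--1)² + (2--2)² + (-1-4)² + (4--2)²) = (1/4)(0 + 16 + 25 + 36) = 19.25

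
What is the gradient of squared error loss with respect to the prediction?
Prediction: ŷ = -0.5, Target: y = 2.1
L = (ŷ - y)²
∂L/∂ŷ = -5.2

∂L/∂ŷ = 2(ŷ - y) = 2(-0.5 - 2.1) = 2(-2.6) = -5.2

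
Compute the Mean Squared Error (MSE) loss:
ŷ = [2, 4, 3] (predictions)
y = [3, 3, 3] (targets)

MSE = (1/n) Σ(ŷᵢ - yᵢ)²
MSE = 0.6667

MSE = (1/3)((2-3)² + (4-3)² + (3-3)²) = (1/3)(1 + 1 + 0) = 0.6667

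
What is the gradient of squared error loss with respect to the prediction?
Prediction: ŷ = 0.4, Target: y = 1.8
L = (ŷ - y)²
∂L/∂ŷ = -2.8

∂L/∂ŷ = 2(ŷ - y) = 2(0.4 - 1.8) = 2(-1.4) = -2.8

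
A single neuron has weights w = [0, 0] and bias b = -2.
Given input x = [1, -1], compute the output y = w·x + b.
y = -2

y = (0)(1) + (0)(-1) + -2 = -2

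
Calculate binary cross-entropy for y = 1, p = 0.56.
L = 0.5798

L = -1·log(0.56) - 0·log(0.44) = -log(0.56) = 0.5798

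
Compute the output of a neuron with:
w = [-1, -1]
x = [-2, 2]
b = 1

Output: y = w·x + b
y = 1

y = (-1)(-2) + (-1)(2) + 1 = 1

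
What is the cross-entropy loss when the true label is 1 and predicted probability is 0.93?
L = 0.07257

L = -1·log(0.93) - 0·log(0.07) = -log(0.93) = 0.07257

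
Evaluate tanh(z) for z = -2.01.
-0.9647

tanh(-2.01) = (e^(-2.01) - e^(2.01))/(e^(-2.01) + e^(2.01)) = -0.9647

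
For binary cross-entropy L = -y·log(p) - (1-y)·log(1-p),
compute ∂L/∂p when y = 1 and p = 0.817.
∂L/∂p = -1.224

∂L/∂p = -y/p + (1-y)/(1-p) = -1/0.817 + 0 = -1.224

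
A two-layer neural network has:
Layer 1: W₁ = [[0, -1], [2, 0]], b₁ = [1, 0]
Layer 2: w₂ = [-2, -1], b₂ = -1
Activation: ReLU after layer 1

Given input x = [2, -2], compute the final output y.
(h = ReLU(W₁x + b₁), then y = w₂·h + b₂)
y = -11

Layer 1 pre-activation: z₁ = [3, 4]
After ReLU: h = [3, 4]
Layer 2 output: y = -2×3 + -1×4 + -1 = -11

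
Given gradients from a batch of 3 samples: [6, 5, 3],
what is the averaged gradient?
Average gradient = 4.667

Average = (1/3)(6 + 5 + 3) = 14/3 = 4.667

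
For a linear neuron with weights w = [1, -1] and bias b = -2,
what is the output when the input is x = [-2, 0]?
y = -4

y = (1)(-2) + (-1)(0) + -2 = -4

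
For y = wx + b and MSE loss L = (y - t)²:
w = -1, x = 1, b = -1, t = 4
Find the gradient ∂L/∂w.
∂L/∂w = -12

y = wx + b = (-1)(1) + -1 = -2
∂L/∂y = 2(y - t) = 2(-2 - 4) = -12
∂y/∂w = x = 1
∂L/∂w = ∂L/∂y · ∂y/∂w = -12 × 1 = -12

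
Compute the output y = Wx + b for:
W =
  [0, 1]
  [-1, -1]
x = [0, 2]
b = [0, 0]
y = [2, -2]

Wx = [0×0 + 1×2, -1×0 + -1×2]
   = [2, -2]
y = Wx + b = [2 + 0, -2 + 0] = [2, -2]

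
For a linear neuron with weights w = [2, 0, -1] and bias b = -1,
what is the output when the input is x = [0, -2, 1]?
y = -2

y = (2)(0) + (0)(-2) + (-1)(1) + -1 = -2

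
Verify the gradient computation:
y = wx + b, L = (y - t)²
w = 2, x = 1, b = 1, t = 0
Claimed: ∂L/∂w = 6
Correct

y = (2)(1) + 1 = 3
∂L/∂y = 2(y - t) = 2(3 - 0) = 6
∂y/∂w = x = 1
∂L/∂w = 6 × 1 = 6

Claimed value: 6
Correct: The correct gradient is 6.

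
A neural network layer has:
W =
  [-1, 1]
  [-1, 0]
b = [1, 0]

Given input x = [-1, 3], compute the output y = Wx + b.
y = [5, 1]

Wx = [-1×-1 + 1×3, -1×-1 + 0×3]
   = [4, 1]
y = Wx + b = [4 + 1, 1 + 0] = [5, 1]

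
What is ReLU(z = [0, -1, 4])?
h = [0, 0, 4]

ReLU applied element-wise: max(0,0)=0, max(0,-1)=0, max(0,4)=4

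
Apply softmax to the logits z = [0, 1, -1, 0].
p = [0.1966, 0.5344, 0.0723, 0.1966]

exp(z) = [1, 2.718, 0.3679, 1]
Sum = 5.086
p = [0.1966, 0.5344, 0.0723, 0.1966]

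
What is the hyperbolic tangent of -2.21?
-0.9762

tanh(-2.21) = (e^(-2.21) - e^(2.21))/(e^(-2.21) + e^(2.21)) = -0.9762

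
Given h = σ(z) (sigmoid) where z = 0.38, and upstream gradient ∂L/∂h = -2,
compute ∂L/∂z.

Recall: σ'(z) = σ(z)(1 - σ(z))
∂L/∂z = -0.4824

σ(0.38) = 0.5939
σ'(0.38) = σ(0.38)(1 - σ(0.38)) = 0.5939 × 0.4061 = 0.2412
∂L/∂z = ∂L/∂h · σ'(z) = -2 × 0.2412 = -0.4824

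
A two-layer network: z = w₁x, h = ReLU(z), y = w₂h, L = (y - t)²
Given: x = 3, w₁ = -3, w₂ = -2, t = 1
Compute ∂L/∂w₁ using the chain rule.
∂L/∂w₁ = 0

Forward pass:
z = w₁x = -3×3 = -9
h = ReLU(-9) = 0
y = w₂h = -2×0 = 0

Backward pass:
∂L/∂y = 2(y - t) = 2(0 - 1) = -2
∂y/∂h = w₂ = -2
∂h/∂z = 0 (ReLU derivative)
∂z/∂w₁ = x = 3

∂L/∂w₁ = -2 × -2 × 0 × 3 = 0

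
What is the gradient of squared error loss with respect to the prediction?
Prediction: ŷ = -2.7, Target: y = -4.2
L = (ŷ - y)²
∂L/∂ŷ = 3.0

∂L/∂ŷ = 2(ŷ - y) = 2(-2.7 - -4.2) = 2(1.5) = 3.0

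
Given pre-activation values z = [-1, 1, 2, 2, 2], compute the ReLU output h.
h = [0, 1, 2, 2, 2]

ReLU applied element-wise: max(0,-1)=0, max(0,1)=1, max(0,2)=2, max(0,2)=2, max(0,2)=2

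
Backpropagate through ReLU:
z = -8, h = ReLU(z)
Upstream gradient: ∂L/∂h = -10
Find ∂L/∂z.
∂L/∂z = 0

h = ReLU(-8) = 0
Since z < 0: ∂h/∂z = 0
∂L/∂z = ∂L/∂h · ∂h/∂z = -10 × 0 = 0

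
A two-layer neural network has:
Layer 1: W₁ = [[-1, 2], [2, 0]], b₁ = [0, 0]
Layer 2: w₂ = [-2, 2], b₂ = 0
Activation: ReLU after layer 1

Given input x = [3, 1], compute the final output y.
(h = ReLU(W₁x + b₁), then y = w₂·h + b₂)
y = 12

Layer 1 pre-activation: z₁ = [-1, 6]
After ReLU: h = [0, 6]
Layer 2 output: y = -2×0 + 2×6 + 0 = 12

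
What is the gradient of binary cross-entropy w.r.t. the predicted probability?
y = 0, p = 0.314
∂L/∂p = 1.458

∂L/∂p = -y/p + (1-y)/(1-p) = 0 + 1/0.686 = 1.458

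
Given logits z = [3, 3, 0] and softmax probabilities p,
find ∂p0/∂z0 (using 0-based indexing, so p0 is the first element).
∂p0/∂z0 = 0.2499

p = softmax(z) = [0.4879, 0.4879, 0.02429]
p0 = 0.4879

∂p0/∂z0 = p0(1 - p0) = 0.4879 × (1 - 0.4879) = 0.2499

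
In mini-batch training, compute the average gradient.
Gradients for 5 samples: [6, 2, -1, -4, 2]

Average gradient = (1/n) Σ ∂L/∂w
Average gradient = 1

Average = (1/5)(6 + 2 + -1 + -4 + 2) = 5/5 = 1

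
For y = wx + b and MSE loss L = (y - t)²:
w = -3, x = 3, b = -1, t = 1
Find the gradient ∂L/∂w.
∂L/∂w = -66

y = wx + b = (-3)(3) + -1 = -10
∂L/∂y = 2(y - t) = 2(-10 - 1) = -22
∂y/∂w = x = 3
∂L/∂w = ∂L/∂y · ∂y/∂w = -22 × 3 = -66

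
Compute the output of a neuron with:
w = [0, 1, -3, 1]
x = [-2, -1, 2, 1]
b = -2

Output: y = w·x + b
y = -8

y = (0)(-2) + (1)(-1) + (-3)(2) + (1)(1) + -2 = -8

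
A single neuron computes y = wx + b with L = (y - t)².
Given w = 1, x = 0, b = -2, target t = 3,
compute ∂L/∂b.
∂L/∂b = -10

y = wx + b = (1)(0) + -2 = -2
∂L/∂y = 2(y - t) = 2(-2 - 3) = -10
∂y/∂b = 1
∂L/∂b = ∂L/∂y · ∂y/∂b = -10 × 1 = -10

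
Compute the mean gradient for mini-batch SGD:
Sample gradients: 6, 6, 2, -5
Average gradient = 2.25

Average = (1/4)(6 + 6 + 2 + -5) = 9/4 = 2.25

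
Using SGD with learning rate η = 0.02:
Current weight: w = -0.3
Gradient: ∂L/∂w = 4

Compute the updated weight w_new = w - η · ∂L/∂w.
w_new = -0.38

w_new = w - η·∂L/∂w = -0.3 - 0.02×(4) = -0.3 - (0.08) = -0.38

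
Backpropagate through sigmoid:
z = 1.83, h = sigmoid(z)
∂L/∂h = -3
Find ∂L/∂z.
∂L/∂z = -0.3574

σ(1.83) = 0.8618
σ'(1.83) = σ(1.83)(1 - σ(1.83)) = 0.8618 × 0.1382 = 0.1191
∂L/∂z = ∂L/∂h · σ'(z) = -3 × 0.1191 = -0.3574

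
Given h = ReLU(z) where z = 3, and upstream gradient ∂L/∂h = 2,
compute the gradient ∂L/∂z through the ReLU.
∂L/∂z = 2

h = ReLU(3) = 3
Since z > 0: ∂h/∂z = 1
∂L/∂z = ∂L/∂h · ∂h/∂z = 2 × 1 = 2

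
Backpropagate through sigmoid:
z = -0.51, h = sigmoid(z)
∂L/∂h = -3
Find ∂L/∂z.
∂L/∂z = -0.7033

σ(-0.51) = 0.3752
σ'(-0.51) = σ(-0.51)(1 - σ(-0.51)) = 0.3752 × 0.6248 = 0.2344
∂L/∂z = ∂L/∂h · σ'(z) = -3 × 0.2344 = -0.7033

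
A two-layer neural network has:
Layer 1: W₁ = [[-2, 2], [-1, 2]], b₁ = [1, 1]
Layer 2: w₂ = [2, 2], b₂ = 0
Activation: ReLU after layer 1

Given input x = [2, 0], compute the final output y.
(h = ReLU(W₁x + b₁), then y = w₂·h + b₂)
y = 0

Layer 1 pre-activation: z₁ = [-3, -1]
After ReLU: h = [0, 0]
Layer 2 output: y = 2×0 + 2×0 + 0 = 0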